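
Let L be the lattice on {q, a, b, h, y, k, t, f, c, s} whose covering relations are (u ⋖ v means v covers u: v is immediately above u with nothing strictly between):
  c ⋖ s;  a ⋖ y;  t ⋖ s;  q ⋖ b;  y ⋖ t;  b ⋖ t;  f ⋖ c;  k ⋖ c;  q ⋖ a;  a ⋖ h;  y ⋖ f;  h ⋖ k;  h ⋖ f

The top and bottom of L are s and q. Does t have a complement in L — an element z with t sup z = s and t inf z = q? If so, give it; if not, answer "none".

For every candidate z, either t ∨ z ≠ s or t ∧ z ≠ q; no complement exists.

none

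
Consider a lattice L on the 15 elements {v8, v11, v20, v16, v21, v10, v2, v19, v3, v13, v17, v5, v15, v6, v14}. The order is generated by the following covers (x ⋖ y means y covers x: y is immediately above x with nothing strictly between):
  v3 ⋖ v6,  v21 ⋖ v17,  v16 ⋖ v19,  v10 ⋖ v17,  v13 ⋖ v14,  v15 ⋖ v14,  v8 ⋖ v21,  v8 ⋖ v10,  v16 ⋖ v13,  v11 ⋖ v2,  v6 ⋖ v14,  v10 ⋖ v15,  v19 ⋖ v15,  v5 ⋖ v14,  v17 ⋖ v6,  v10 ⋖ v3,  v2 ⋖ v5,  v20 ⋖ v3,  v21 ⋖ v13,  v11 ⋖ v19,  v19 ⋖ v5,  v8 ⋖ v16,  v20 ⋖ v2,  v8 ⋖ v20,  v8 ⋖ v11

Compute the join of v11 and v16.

v19

Common upper bounds of {v11, v16}: v14, v15, v19, v5.
The least among these is v19.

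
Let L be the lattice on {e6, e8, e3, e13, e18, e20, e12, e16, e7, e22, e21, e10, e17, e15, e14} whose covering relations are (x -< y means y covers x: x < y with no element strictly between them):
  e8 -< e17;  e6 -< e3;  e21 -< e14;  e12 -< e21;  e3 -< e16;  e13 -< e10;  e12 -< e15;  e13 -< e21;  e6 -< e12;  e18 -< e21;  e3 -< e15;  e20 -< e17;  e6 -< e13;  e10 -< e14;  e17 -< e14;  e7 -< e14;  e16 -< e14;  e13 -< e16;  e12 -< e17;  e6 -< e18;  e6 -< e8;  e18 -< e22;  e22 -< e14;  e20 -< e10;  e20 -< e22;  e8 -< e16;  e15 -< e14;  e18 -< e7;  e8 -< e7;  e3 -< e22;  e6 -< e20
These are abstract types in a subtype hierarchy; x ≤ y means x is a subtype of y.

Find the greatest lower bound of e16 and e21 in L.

Common lower bounds of {e16, e21}: e13, e6.
The greatest among these is e13.

e13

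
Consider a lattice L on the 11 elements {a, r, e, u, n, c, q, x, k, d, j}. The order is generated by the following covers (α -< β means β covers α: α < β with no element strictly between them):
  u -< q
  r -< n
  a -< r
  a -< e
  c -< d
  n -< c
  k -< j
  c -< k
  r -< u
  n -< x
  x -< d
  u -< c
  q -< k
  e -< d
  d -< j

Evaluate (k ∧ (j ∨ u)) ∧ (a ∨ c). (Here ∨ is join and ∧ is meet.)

j ∨ u = j
k ∧ j = k
a ∨ c = c
k ∧ c = c

c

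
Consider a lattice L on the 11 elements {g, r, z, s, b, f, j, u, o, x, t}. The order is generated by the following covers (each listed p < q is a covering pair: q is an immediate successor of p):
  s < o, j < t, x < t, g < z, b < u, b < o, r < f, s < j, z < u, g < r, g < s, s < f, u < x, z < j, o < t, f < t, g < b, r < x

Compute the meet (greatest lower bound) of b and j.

Common lower bounds of {b, j}: g.
The greatest among these is g.

g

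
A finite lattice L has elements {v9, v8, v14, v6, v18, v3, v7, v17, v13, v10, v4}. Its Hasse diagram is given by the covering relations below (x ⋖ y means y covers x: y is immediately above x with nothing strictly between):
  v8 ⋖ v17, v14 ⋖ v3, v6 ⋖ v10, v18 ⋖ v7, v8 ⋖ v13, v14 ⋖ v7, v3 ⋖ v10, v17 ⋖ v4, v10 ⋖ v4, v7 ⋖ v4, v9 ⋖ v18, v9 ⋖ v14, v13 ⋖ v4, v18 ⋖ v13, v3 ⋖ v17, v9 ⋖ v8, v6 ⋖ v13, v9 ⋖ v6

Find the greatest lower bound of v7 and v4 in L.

v7

Common lower bounds of {v7, v4}: v14, v18, v7, v9.
The greatest among these is v7.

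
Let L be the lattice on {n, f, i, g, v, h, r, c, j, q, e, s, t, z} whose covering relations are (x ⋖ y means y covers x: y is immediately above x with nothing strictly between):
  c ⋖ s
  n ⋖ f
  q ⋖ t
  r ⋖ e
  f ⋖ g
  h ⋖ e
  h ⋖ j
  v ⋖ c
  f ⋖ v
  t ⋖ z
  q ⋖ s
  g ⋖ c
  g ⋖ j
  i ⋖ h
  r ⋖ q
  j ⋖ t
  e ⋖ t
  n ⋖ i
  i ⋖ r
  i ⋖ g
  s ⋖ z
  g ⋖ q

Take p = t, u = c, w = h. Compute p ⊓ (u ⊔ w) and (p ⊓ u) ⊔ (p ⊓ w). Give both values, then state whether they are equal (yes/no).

u ⊔ w = z, so p ⊓ (u ⊔ w) = t ⊓ z = t.
p ⊓ u = g and p ⊓ w = h, so (p ⊓ u) ⊔ (p ⊓ w) = g ⊔ h = j.
Equal: no.

t; j; no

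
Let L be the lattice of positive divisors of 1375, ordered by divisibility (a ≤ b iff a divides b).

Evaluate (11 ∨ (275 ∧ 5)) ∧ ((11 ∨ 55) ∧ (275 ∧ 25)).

5

275 ∧ 5 = 5
11 ∨ 5 = 55
11 ∨ 55 = 55
275 ∧ 25 = 25
55 ∧ 25 = 5
55 ∧ 5 = 5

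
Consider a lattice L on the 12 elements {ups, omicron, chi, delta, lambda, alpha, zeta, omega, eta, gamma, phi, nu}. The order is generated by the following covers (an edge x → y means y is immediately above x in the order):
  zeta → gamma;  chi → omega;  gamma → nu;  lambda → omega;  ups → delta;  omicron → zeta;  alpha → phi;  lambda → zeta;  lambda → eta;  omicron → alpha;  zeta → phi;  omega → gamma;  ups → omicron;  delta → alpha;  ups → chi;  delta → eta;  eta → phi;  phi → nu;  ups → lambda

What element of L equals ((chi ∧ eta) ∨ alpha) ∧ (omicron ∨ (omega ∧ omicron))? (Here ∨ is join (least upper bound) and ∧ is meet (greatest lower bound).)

omicron

chi ∧ eta = ups
ups ∨ alpha = alpha
omega ∧ omicron = ups
omicron ∨ ups = omicron
alpha ∧ omicron = omicron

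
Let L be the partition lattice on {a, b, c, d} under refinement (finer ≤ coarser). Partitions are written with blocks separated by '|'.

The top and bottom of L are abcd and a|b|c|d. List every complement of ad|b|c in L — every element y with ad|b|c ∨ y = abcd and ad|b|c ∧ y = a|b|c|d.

Need y with ad|b|c ∨ y = abcd and ad|b|c ∧ y = a|b|c|d.
Checking each element gives: abc|d, ab|cd, ac|bd, a|bcd.

abc|d, ab|cd, ac|bd, a|bcd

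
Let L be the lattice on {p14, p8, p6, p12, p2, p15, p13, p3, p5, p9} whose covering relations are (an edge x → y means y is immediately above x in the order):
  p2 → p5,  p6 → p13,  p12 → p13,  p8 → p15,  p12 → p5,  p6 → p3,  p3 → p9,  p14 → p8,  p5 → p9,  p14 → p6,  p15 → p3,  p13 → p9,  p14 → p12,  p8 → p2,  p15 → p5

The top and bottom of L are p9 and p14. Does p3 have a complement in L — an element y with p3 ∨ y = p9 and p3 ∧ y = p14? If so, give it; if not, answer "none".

p12

Need y with p3 ∨ y = p9 and p3 ∧ y = p14.
Checking each element gives: p12.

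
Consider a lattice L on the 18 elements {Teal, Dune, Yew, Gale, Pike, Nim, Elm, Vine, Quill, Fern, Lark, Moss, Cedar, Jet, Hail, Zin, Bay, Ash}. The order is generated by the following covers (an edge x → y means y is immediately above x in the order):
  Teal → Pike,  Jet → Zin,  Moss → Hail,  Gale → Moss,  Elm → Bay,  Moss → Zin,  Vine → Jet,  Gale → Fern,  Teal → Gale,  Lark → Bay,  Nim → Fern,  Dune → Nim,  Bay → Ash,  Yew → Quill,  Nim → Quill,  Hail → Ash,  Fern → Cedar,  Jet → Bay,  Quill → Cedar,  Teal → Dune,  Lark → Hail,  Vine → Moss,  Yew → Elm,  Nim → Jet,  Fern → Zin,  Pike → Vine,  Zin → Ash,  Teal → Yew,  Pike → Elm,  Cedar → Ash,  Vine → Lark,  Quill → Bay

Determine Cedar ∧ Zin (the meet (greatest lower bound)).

Fern

Common lower bounds of {Cedar, Zin}: Dune, Fern, Gale, Nim, Teal.
The greatest among these is Fern.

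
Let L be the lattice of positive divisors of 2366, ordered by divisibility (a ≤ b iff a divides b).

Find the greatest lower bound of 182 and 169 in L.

In the divisibility order, the meet is the greatest common divisor: gcd(182, 169) = 13.

13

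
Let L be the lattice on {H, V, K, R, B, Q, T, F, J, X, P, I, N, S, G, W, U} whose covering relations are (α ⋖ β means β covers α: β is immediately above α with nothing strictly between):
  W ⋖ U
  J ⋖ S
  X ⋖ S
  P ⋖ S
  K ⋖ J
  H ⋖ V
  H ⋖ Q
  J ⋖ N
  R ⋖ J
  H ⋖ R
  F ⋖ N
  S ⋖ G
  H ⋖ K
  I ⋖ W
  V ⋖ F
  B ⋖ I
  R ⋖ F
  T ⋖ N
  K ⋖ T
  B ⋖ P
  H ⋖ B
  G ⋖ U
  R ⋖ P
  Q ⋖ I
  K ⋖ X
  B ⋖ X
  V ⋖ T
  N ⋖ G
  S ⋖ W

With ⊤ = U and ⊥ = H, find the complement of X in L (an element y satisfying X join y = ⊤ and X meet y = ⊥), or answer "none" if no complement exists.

For every candidate y, either X ∨ y ≠ U or X ∧ y ≠ H; no complement exists.

none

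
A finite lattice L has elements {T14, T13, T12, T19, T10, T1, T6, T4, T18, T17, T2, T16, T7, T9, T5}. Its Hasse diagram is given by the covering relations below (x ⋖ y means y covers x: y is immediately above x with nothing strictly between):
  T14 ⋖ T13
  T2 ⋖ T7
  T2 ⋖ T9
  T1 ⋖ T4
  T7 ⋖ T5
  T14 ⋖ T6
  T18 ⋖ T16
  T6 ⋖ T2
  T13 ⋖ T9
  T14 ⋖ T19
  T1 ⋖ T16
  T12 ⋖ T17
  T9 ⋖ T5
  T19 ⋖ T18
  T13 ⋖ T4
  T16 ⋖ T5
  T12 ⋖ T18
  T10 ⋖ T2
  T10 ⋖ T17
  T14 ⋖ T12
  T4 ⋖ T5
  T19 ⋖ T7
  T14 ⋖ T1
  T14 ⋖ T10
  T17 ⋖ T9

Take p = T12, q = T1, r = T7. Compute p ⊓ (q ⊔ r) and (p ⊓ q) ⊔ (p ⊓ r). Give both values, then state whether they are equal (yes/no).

q ⊔ r = T5, so p ⊓ (q ⊔ r) = T12 ⊓ T5 = T12.
p ⊓ q = T14 and p ⊓ r = T14, so (p ⊓ q) ⊔ (p ⊓ r) = T14 ⊔ T14 = T14.
Equal: no.

T12; T14; no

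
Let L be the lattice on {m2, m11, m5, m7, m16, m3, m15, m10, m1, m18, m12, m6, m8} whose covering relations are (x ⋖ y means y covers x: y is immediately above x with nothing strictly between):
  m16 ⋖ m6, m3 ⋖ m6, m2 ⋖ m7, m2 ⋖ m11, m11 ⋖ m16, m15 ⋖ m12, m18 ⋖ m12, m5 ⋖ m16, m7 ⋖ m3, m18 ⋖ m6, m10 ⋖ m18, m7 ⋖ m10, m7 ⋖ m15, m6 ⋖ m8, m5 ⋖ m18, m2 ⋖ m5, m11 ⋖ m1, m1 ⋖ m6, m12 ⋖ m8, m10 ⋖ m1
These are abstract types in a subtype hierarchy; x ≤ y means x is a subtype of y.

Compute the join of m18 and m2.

Common upper bounds of {m18, m2}: m12, m18, m6, m8.
The least among these is m18.

m18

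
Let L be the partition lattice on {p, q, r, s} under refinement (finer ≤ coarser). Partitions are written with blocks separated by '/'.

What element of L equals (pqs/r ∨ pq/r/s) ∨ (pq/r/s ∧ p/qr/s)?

pqs/r

pqs/r ∨ pq/r/s = pqs/r
pq/r/s ∧ p/qr/s = p/q/r/s
pqs/r ∨ p/q/r/s = pqs/r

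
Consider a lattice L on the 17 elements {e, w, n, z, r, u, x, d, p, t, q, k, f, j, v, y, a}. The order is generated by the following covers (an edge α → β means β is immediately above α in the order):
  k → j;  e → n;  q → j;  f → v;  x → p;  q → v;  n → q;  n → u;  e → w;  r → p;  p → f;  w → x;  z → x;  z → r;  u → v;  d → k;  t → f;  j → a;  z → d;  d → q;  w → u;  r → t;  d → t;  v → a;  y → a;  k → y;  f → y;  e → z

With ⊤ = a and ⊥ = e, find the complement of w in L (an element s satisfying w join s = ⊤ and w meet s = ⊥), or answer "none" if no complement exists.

Need s with w ∨ s = a and w ∧ s = e.
Checking each element gives: j.

j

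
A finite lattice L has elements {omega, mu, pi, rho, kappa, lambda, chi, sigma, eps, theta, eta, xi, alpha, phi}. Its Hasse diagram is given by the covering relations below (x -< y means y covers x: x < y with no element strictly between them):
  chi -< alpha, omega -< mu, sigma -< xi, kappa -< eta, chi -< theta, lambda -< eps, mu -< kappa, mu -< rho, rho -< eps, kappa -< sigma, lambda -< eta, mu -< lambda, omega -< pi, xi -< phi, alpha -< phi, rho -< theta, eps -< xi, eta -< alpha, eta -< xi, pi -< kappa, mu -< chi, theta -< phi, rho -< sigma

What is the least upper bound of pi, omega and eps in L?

Common upper bounds of {pi, omega, eps}: phi, xi.
The least among these is xi.

xi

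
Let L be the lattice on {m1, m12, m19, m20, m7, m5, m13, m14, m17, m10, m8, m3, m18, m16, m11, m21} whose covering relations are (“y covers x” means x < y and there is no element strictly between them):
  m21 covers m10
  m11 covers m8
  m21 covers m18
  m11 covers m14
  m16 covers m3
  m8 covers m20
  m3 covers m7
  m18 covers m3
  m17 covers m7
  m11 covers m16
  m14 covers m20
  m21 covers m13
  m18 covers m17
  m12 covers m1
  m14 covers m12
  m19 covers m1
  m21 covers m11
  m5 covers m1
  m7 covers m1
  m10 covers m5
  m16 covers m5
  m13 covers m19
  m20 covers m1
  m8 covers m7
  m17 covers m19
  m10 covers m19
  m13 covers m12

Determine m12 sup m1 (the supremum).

m12

Common upper bounds of {m12, m1}: m11, m12, m13, m14, m21.
The least among these is m12.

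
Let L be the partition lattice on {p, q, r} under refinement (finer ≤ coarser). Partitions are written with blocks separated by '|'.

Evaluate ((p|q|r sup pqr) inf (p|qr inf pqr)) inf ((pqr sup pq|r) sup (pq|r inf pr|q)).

p|qr

p|q|r ∨ pqr = pqr
p|qr ∧ pqr = p|qr
pqr ∧ p|qr = p|qr
pqr ∨ pq|r = pqr
pq|r ∧ pr|q = p|q|r
pqr ∨ p|q|r = pqr
p|qr ∧ pqr = p|qr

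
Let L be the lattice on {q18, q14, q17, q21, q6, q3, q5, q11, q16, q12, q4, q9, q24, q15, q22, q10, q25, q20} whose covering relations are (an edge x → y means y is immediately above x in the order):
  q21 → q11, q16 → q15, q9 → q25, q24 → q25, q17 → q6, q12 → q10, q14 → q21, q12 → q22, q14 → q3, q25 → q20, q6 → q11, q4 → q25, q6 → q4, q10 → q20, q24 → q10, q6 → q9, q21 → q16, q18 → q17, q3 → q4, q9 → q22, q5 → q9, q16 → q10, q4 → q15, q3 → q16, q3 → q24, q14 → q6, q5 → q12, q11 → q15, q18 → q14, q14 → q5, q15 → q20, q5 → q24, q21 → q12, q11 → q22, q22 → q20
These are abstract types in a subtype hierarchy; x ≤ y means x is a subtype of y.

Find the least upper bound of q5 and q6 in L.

q9

Common upper bounds of {q5, q6}: q20, q22, q25, q9.
The least among these is q9.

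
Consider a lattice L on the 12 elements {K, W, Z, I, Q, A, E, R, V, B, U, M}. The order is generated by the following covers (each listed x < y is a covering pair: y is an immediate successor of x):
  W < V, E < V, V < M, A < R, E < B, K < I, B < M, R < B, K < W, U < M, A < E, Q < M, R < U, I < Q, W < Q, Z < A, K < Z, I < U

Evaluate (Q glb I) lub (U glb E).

U

Q ∧ I = I
U ∧ E = A
I ∨ A = U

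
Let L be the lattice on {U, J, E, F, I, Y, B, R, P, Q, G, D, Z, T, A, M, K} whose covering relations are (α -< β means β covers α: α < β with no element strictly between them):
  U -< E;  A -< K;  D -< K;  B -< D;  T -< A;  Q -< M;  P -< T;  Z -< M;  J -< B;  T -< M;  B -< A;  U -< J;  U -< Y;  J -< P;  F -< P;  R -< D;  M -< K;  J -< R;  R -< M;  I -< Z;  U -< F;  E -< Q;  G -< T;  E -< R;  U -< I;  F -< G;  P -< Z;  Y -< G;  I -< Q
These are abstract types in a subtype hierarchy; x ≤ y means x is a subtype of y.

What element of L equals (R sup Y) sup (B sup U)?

R ∨ Y = M
B ∨ U = B
M ∨ B = K

K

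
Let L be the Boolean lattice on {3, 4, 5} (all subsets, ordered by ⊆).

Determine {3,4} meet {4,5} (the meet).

Common lower bounds of {{3,4}, {4,5}}: {4}, ∅.
The greatest among these is {4}.

{4}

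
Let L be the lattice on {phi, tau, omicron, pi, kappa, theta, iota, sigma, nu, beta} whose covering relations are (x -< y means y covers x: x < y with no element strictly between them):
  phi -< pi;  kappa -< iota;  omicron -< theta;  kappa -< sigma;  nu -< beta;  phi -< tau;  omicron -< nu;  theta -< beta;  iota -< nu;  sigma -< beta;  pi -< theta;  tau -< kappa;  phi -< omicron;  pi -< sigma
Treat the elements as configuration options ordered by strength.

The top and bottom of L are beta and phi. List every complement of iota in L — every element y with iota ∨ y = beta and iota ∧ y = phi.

pi, theta

Need y with iota ∨ y = beta and iota ∧ y = phi.
Checking each element gives: pi, theta.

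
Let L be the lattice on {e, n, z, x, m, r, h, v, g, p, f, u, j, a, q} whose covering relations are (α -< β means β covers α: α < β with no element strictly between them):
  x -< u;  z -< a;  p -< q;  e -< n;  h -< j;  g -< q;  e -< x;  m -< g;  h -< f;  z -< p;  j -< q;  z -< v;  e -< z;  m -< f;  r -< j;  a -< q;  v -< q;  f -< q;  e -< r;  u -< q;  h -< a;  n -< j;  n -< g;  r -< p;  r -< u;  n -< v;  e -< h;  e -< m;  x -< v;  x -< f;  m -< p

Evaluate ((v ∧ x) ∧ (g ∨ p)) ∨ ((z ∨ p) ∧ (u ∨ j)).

v ∧ x = x
g ∨ p = q
x ∧ q = x
z ∨ p = p
u ∨ j = q
p ∧ q = p
x ∨ p = q

q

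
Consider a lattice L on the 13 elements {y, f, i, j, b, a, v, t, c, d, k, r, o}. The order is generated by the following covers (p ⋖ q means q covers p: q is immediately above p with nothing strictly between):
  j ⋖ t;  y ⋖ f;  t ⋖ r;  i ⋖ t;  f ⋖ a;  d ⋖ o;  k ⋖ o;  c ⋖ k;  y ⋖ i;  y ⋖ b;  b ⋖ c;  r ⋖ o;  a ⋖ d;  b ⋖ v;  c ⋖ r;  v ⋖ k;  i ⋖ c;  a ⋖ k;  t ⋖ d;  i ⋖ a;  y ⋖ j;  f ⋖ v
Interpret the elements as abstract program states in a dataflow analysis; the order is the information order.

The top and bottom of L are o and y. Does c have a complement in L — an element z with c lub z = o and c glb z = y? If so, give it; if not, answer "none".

For every candidate z, either c ∨ z ≠ o or c ∧ z ≠ y; no complement exists.

none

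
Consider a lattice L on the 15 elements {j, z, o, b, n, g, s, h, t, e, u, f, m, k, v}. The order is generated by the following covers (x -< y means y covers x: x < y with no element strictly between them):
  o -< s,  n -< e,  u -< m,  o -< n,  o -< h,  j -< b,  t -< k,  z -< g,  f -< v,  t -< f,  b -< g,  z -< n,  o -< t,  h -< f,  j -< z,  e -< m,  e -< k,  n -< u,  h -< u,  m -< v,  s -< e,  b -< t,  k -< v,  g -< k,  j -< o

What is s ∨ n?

Common upper bounds of {s, n}: e, k, m, v.
The least among these is e.

e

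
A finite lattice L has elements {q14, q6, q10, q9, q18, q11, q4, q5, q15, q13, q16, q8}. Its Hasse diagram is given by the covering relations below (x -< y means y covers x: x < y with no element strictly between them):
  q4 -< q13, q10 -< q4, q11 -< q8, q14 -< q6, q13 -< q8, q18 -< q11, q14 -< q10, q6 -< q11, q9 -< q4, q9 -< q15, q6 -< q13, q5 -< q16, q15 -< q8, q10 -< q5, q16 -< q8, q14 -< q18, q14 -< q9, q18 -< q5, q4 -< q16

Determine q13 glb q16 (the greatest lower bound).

q4

Common lower bounds of {q13, q16}: q10, q14, q4, q9.
The greatest among these is q4.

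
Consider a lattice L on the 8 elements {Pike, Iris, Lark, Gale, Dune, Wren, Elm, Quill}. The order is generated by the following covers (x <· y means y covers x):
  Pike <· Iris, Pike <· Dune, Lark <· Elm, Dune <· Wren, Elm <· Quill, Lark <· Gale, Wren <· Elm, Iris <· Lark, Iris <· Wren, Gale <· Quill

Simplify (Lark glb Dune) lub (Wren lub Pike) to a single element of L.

Wren

Lark ∧ Dune = Pike
Wren ∨ Pike = Wren
Pike ∨ Wren = Wren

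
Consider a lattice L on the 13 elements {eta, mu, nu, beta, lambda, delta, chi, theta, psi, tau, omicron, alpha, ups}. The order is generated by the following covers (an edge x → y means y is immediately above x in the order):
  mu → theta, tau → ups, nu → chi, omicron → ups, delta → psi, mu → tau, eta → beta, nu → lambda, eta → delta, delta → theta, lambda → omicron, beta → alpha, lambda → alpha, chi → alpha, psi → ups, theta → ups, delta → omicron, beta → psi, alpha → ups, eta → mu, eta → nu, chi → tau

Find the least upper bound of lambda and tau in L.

Common upper bounds of {lambda, tau}: ups.
The least among these is ups.

ups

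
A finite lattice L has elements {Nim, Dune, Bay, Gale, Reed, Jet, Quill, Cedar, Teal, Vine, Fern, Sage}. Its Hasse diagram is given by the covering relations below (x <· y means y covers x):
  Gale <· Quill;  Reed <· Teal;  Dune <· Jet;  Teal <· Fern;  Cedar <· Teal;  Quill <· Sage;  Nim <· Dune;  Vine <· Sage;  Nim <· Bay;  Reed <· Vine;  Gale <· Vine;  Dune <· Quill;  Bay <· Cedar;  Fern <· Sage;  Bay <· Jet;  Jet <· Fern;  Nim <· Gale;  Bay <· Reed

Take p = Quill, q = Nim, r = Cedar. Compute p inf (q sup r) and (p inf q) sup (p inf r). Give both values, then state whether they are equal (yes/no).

q sup r = Cedar, so p inf (q sup r) = Quill inf Cedar = Nim.
p inf q = Nim and p inf r = Nim, so (p inf q) sup (p inf r) = Nim sup Nim = Nim.
Equal: yes.

Nim; Nim; yes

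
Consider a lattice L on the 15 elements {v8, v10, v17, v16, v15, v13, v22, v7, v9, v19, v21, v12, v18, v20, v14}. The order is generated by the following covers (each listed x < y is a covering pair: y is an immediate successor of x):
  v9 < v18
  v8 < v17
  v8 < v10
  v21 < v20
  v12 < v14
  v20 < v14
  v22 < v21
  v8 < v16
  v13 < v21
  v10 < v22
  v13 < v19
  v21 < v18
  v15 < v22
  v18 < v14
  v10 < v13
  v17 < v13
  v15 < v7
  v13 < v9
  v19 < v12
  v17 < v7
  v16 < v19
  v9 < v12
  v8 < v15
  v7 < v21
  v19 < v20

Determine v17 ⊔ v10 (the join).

Common upper bounds of {v17, v10}: v12, v13, v14, v18, v19, v20, v21, v9.
The least among these is v13.

v13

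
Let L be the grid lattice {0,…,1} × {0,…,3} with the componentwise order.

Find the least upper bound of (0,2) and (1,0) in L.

(1,2)

In a product of chains, the join is componentwise max, giving (1,2).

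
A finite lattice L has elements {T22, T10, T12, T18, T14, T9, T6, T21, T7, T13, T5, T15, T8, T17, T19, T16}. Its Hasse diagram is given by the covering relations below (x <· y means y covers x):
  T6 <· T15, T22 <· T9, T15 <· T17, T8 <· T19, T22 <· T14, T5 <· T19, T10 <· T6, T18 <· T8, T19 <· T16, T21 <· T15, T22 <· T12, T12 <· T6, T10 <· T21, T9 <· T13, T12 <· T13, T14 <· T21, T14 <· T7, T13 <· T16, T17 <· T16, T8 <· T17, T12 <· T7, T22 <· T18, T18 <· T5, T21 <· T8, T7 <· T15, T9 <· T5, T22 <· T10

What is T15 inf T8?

T21

Common lower bounds of {T15, T8}: T10, T14, T21, T22.
The greatest among these is T21.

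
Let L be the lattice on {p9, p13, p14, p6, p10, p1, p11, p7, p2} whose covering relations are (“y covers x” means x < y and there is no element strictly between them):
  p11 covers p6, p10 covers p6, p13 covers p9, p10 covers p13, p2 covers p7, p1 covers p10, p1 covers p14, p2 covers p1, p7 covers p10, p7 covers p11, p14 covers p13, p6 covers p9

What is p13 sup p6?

p10

Common upper bounds of {p13, p6}: p1, p10, p2, p7.
The least among these is p10.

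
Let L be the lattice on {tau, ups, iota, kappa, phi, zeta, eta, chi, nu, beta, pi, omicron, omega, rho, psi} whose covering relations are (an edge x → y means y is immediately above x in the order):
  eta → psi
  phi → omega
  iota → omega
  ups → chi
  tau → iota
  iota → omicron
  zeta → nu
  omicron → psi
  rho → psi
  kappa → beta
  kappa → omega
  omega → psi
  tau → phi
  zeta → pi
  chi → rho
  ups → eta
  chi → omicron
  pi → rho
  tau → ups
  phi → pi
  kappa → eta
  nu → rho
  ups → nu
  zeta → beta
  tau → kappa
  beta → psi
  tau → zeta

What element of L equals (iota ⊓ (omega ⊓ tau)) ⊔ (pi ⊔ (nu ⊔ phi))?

omega ∧ tau = tau
iota ∧ tau = tau
nu ∨ phi = rho
pi ∨ rho = rho
tau ∨ rho = rho

rho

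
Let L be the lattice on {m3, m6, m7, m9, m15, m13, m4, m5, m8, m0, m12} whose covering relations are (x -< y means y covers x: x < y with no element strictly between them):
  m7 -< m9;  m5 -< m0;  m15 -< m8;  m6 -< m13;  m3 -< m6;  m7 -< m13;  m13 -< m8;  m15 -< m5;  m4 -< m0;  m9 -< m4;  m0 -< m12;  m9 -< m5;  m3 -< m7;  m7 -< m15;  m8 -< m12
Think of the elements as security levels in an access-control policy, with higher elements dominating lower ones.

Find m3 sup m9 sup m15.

m5

Common upper bounds of {m3, m9, m15}: m0, m12, m5.
The least among these is m5.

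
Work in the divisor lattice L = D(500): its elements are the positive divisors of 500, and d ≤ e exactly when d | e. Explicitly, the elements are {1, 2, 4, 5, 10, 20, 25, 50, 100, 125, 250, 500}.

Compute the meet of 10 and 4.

Common lower bounds of {10, 4}: 1, 2.
The greatest among these is 2.

2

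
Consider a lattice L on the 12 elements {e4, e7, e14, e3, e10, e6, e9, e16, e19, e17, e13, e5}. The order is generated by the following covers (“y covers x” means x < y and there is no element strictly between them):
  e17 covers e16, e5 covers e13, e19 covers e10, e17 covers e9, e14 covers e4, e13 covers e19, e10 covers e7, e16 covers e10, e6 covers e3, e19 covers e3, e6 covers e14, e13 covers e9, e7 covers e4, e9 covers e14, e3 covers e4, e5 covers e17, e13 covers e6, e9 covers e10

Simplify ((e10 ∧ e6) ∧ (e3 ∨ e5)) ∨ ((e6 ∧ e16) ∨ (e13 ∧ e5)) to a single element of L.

e13

e10 ∧ e6 = e4
e3 ∨ e5 = e5
e4 ∧ e5 = e4
e6 ∧ e16 = e4
e13 ∧ e5 = e13
e4 ∨ e13 = e13
e4 ∨ e13 = e13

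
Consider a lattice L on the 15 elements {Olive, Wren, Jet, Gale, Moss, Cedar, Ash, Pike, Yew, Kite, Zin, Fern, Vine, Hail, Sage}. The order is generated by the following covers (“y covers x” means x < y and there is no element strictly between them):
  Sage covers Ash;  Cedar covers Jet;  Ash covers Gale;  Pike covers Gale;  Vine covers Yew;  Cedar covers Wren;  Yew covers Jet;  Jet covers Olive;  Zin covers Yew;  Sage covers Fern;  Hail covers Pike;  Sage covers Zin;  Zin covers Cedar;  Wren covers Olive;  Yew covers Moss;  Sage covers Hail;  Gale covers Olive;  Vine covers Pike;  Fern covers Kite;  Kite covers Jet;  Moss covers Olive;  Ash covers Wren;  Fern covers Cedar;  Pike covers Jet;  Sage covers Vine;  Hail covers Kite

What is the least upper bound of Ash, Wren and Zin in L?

Sage

Common upper bounds of {Ash, Wren, Zin}: Sage.
The least among these is Sage.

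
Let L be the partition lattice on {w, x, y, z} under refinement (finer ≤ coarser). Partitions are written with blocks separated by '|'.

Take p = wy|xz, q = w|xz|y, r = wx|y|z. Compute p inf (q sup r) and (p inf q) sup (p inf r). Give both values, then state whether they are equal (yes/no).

w|xz|y; w|xz|y; yes

q sup r = wxz|y, so p inf (q sup r) = wy|xz inf wxz|y = w|xz|y.
p inf q = w|xz|y and p inf r = w|x|y|z, so (p inf q) sup (p inf r) = w|xz|y sup w|x|y|z = w|xz|y.
Equal: yes.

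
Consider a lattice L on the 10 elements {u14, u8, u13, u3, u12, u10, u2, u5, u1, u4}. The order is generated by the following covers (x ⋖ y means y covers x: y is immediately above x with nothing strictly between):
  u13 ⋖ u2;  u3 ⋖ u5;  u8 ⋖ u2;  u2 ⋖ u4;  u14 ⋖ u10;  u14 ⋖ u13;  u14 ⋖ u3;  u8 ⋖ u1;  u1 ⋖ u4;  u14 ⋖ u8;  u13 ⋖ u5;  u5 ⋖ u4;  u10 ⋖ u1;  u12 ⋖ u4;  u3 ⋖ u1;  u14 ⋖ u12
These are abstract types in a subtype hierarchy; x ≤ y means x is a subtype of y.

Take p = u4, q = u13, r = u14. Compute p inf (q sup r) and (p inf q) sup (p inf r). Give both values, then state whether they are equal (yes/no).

u13; u13; yes

q sup r = u13, so p inf (q sup r) = u4 inf u13 = u13.
p inf q = u13 and p inf r = u14, so (p inf q) sup (p inf r) = u13 sup u14 = u13.
Equal: yes.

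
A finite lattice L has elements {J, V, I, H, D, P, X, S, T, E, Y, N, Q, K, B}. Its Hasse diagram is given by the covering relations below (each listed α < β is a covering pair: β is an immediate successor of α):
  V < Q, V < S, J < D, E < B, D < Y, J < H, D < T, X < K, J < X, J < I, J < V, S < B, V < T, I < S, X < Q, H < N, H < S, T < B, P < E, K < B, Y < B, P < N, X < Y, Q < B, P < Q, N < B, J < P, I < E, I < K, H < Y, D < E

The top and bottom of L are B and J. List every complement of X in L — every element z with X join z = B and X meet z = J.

E, N, S, T

Need z with X ∨ z = B and X ∧ z = J.
Checking each element gives: E, N, S, T.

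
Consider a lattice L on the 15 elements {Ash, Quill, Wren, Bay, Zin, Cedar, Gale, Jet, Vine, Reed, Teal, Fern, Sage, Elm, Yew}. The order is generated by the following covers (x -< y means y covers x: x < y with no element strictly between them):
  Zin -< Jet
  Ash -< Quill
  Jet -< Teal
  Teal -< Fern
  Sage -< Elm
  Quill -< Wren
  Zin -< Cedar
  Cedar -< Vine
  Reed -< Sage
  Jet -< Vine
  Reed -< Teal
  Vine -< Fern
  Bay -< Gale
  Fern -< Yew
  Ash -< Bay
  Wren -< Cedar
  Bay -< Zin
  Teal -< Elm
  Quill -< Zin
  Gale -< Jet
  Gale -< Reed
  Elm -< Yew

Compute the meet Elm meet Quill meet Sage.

Common lower bounds of {Elm, Quill, Sage}: Ash.
The greatest among these is Ash.

Ash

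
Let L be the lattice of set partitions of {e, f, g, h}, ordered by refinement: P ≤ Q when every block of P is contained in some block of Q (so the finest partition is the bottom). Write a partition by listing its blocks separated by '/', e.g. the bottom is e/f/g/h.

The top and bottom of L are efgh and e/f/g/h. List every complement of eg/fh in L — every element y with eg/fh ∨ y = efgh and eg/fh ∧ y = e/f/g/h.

Need y with eg/fh ∨ y = efgh and eg/fh ∧ y = e/f/g/h.
Checking each element gives: e/f/gh, e/fg/h, ef/g/h, ef/gh, eh/f/g, eh/fg.

e/f/gh, e/fg/h, ef/g/h, ef/gh, eh/f/g, eh/fg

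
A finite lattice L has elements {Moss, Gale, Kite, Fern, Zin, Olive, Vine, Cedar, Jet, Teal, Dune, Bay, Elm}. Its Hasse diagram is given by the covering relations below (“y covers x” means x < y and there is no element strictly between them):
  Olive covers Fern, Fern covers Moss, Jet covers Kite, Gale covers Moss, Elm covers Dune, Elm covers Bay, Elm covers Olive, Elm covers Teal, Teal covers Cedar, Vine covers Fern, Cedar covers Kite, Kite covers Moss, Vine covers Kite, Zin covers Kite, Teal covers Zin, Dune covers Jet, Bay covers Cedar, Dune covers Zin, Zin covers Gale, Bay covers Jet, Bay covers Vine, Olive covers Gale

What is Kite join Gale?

Zin

Common upper bounds of {Kite, Gale}: Dune, Elm, Teal, Zin.
The least among these is Zin.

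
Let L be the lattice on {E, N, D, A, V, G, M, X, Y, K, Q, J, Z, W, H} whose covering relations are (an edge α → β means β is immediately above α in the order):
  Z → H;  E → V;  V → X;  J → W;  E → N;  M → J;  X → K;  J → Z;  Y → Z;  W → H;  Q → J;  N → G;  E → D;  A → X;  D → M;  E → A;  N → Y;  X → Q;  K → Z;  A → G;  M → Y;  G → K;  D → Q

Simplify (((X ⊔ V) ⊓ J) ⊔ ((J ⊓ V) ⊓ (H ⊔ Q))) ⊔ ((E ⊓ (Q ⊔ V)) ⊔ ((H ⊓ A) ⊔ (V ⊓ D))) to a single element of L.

X

X ∨ V = X
X ∧ J = X
J ∧ V = V
H ∨ Q = H
V ∧ H = V
X ∨ V = X
Q ∨ V = Q
E ∧ Q = E
H ∧ A = A
V ∧ D = E
A ∨ E = A
E ∨ A = A
X ∨ A = X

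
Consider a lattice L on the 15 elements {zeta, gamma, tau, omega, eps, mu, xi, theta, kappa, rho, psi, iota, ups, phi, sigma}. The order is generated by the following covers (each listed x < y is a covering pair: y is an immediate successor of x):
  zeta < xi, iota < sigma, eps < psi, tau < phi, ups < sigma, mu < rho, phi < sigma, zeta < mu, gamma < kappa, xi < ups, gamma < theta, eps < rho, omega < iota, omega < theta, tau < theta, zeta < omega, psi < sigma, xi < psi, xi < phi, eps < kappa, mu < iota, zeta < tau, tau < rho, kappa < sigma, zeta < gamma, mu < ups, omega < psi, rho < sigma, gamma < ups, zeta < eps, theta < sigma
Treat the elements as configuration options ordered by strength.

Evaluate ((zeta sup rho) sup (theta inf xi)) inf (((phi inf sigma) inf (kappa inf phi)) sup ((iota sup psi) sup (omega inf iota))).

zeta ∨ rho = rho
theta ∧ xi = zeta
rho ∨ zeta = rho
phi ∧ sigma = phi
kappa ∧ phi = zeta
phi ∧ zeta = zeta
iota ∨ psi = sigma
omega ∧ iota = omega
sigma ∨ omega = sigma
zeta ∨ sigma = sigma
rho ∧ sigma = rho

rho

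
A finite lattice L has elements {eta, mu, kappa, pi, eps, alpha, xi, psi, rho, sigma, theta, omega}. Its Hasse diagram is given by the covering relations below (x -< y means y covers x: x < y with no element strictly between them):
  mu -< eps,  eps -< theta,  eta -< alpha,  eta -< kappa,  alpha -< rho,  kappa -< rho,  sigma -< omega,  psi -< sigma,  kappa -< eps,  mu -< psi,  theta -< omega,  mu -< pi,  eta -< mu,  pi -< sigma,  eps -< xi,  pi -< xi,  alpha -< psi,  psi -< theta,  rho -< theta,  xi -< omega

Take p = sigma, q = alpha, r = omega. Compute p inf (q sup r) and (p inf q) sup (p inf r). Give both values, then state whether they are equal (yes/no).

q sup r = omega, so p inf (q sup r) = sigma inf omega = sigma.
p inf q = alpha and p inf r = sigma, so (p inf q) sup (p inf r) = alpha sup sigma = sigma.
Equal: yes.

sigma; sigma; yes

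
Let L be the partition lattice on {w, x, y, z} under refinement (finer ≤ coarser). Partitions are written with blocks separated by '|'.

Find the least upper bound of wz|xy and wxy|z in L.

The join of wz|xy and wxy|z merges any blocks that overlap across the partitions, giving wxyz.

wxyz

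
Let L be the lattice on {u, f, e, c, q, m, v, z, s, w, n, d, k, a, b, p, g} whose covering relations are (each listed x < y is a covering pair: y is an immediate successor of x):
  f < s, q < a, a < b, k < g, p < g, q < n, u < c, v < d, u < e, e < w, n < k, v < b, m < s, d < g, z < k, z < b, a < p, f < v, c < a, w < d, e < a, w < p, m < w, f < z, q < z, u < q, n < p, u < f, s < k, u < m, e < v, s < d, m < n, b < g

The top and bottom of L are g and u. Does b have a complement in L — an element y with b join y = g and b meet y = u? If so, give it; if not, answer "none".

m

Need y with b ∨ y = g and b ∧ y = u.
Checking each element gives: m.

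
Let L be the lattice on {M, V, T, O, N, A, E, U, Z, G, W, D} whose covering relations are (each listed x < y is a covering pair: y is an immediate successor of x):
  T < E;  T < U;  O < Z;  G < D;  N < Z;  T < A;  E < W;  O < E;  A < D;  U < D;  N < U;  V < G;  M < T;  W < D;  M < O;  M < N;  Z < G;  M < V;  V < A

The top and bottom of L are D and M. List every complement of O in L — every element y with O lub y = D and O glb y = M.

Need y with O ∨ y = D and O ∧ y = M.
Checking each element gives: A, U.

A, U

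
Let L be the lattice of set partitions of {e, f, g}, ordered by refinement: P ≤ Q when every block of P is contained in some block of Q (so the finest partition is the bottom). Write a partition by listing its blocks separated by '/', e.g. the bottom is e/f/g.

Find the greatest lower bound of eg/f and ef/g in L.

e/f/g

The meet (common refinement) of eg/f and ef/g intersects blocks pairwise, giving e/f/g.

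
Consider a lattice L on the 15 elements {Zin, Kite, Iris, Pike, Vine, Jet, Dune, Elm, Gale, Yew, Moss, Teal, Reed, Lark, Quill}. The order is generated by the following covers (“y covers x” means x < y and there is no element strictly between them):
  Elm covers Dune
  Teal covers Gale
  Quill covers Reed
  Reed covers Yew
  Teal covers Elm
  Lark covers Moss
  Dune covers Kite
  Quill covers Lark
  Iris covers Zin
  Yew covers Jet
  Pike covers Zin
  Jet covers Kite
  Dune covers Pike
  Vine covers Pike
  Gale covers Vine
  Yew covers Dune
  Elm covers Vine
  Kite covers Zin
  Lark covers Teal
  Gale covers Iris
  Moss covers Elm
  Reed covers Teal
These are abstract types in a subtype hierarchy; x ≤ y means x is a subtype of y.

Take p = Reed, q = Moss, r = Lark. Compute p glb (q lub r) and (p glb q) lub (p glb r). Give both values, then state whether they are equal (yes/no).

q lub r = Lark, so p glb (q lub r) = Reed glb Lark = Teal.
p glb q = Elm and p glb r = Teal, so (p glb q) lub (p glb r) = Elm lub Teal = Teal.
Equal: yes.

Teal; Teal; yes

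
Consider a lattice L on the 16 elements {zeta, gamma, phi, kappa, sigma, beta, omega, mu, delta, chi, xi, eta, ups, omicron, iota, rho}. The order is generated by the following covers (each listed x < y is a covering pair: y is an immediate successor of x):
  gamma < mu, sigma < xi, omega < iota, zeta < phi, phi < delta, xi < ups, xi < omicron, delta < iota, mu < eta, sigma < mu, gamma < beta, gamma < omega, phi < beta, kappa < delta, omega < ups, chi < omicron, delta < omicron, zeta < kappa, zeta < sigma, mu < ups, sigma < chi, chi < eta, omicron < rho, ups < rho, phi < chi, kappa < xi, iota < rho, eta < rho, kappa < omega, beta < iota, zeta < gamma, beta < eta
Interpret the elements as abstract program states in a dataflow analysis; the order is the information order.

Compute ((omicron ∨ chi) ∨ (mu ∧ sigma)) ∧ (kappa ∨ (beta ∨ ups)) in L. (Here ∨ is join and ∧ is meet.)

omicron ∨ chi = omicron
mu ∧ sigma = sigma
omicron ∨ sigma = omicron
beta ∨ ups = rho
kappa ∨ rho = rho
omicron ∧ rho = omicron

omicron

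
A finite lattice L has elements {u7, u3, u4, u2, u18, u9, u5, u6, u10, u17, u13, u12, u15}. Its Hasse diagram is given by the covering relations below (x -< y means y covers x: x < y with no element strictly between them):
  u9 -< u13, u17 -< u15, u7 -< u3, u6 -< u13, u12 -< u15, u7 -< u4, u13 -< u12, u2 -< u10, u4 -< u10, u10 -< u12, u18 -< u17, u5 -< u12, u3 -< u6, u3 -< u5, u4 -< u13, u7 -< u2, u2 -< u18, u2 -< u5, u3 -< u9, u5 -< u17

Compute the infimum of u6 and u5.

Common lower bounds of {u6, u5}: u3, u7.
The greatest among these is u3.

u3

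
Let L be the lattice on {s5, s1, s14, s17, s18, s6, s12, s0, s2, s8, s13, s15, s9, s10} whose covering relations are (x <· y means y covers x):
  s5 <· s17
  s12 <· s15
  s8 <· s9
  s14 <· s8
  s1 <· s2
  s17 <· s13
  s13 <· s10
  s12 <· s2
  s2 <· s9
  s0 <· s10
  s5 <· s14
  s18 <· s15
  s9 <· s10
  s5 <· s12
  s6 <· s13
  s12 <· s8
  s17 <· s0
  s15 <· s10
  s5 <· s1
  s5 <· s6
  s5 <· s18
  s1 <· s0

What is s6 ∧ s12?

s5

Common lower bounds of {s6, s12}: s5.
The greatest among these is s5.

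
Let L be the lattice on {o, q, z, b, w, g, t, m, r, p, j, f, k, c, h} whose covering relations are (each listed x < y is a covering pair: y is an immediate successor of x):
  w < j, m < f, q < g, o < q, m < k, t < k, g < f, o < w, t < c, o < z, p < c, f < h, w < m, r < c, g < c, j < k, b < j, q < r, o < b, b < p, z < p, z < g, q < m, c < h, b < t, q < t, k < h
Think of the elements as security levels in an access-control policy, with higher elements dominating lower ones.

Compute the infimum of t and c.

Common lower bounds of {t, c}: b, o, q, t.
The greatest among these is t.

t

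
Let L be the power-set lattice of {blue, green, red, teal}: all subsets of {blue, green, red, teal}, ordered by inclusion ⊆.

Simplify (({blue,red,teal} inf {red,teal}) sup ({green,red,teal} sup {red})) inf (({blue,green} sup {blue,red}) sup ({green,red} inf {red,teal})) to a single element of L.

{green,red}

{blue,red,teal} ∧ {red,teal} = {red,teal}
{green,red,teal} ∨ {red} = {green,red,teal}
{red,teal} ∨ {green,red,teal} = {green,red,teal}
{blue,green} ∨ {blue,red} = {blue,green,red}
{green,red} ∧ {red,teal} = {red}
{blue,green,red} ∨ {red} = {blue,green,red}
{green,red,teal} ∧ {blue,green,red} = {green,red}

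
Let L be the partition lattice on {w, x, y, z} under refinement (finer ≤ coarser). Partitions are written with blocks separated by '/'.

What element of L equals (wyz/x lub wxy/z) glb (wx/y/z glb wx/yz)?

wx/y/z

wyz/x ∨ wxy/z = wxyz
wx/y/z ∧ wx/yz = wx/y/z
wxyz ∧ wx/y/z = wx/y/z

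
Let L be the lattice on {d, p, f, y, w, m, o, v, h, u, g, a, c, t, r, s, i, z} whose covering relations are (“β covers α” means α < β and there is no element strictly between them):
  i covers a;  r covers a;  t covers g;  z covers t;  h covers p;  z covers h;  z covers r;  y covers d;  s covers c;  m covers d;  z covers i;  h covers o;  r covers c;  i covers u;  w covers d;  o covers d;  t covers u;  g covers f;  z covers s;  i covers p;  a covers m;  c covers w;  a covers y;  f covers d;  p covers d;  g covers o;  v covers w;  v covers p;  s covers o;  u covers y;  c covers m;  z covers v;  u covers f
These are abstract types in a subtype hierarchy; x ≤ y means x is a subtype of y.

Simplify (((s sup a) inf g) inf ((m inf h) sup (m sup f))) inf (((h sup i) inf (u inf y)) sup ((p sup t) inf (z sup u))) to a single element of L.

f

s ∨ a = z
z ∧ g = g
m ∧ h = d
m ∨ f = i
d ∨ i = i
g ∧ i = f
h ∨ i = z
u ∧ y = y
z ∧ y = y
p ∨ t = z
z ∨ u = z
z ∧ z = z
y ∨ z = z
f ∧ z = f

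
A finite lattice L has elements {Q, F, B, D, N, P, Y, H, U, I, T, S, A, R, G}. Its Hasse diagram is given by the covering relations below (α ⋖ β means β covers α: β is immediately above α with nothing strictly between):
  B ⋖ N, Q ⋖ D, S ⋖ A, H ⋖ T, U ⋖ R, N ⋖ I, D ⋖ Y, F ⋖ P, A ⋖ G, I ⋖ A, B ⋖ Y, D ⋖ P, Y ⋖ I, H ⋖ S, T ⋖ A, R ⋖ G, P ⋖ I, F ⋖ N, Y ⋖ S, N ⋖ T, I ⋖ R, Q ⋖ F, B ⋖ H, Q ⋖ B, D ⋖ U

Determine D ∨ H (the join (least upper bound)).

Common upper bounds of {D, H}: A, G, S.
The least among these is S.

S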